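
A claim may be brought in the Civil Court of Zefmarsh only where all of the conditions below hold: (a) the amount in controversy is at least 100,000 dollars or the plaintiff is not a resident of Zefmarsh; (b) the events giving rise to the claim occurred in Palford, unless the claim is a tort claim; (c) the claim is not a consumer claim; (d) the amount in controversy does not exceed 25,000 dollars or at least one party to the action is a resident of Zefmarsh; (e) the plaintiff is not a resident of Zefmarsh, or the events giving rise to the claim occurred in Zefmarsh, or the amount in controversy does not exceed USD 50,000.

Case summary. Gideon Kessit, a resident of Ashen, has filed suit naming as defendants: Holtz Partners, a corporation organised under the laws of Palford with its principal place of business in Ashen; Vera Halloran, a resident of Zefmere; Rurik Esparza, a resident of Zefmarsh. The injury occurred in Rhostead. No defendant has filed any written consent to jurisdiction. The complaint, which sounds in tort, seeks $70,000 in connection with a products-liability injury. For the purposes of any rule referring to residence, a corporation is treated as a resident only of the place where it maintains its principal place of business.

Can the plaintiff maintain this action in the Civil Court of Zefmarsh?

The Civil Court of Zefmarsh:
  (a) The plaintiff resides in Ashen, which is not Zefmarsh, so one alternative holds. Met.
  (b) The operative events occurred in Rhostead, not Palford. But the claim is a tort claim, and the 'unless' clause therefore excuses the requirement. Met.
  (c) The claim is a tort claim, not a consumer claim. Condition met.
  (d) Rurik Esparza resides in Zefmarsh, which satisfies one of the alternatives. Condition met.
  (e) The plaintiff resides in Ashen, which is not Zefmarsh — that alternative is enough. Condition met.
  → Every requirement is satisfied — jurisdiction.

Yes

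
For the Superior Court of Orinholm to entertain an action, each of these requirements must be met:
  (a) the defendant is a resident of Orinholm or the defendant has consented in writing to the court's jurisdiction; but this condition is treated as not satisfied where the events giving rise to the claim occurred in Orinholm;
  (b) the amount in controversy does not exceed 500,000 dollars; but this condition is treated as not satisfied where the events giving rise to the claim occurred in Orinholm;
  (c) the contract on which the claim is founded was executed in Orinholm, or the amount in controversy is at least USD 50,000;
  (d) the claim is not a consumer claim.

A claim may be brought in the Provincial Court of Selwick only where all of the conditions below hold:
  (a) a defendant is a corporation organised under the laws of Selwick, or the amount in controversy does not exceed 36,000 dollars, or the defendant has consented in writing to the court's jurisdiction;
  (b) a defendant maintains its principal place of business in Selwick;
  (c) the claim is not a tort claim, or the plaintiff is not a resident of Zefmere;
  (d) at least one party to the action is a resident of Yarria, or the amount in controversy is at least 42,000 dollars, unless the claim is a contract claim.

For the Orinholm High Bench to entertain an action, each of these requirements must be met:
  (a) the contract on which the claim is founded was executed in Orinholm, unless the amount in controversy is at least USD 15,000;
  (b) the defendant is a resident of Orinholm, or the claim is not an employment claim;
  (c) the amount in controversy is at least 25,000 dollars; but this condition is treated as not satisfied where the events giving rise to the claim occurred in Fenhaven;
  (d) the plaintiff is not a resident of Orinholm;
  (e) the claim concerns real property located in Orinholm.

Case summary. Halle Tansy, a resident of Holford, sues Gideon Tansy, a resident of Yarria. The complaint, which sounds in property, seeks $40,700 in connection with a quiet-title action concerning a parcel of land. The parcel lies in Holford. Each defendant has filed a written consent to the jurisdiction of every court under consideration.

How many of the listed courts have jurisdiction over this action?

The Superior Court of Orinholm:
  (a) Every defendant has filed written consent, so one alternative holds. And the carve-out is inapplicable — the operative events occurred in Holford, not Orinholm. Satisfied.
  (b) The amount in controversy is $40,700, within the 500,000 dollars ceiling. And the carve-out is inapplicable — the operative events occurred in Holford, not Orinholm. Condition met.
  (c) No contract (and hence no place of execution) is alleged; the amount in controversy is 40,700 dollars, below the USD 50,000 floor — every alternative fails. Fails.
  (d) The claim is a property claim, not a consumer claim. Condition met.
  → No jurisdiction.
The Provincial Court of Selwick:
  (a) Every defendant has filed written consent, so one alternative holds. Met.
  (b) No defendant is a corporation. Fails.
  (c) The claim is a property claim, not a tort claim — that alternative is enough. Met.
  (d) Gideon Tansy resides in Yarria, so one alternative holds. Met.
  → Not every requirement is met — no jurisdiction.
The Orinholm High Bench:
  (a) No contract (and hence no place of execution) is alleged. However, the amount in controversy is 40,700 dollars, which meets the $15,000 floor, so the 'unless' proviso supplies this condition. Satisfied.
  (b) The claim is a property claim, not an employment claim — that alternative is enough. Satisfied.
  (c) The amount in controversy is $40,700, which meets the $25,000 floor. The exception is not triggered, since the operative events occurred in Holford, not Fenhaven. Met.
  (d) The plaintiff resides in Holford, which is not Orinholm. Condition met.
  (e) The property lies in Holford, not Orinholm. Not satisfied.
  → Not every requirement is met — no jurisdiction.
No court satisfies all of its conditions.

0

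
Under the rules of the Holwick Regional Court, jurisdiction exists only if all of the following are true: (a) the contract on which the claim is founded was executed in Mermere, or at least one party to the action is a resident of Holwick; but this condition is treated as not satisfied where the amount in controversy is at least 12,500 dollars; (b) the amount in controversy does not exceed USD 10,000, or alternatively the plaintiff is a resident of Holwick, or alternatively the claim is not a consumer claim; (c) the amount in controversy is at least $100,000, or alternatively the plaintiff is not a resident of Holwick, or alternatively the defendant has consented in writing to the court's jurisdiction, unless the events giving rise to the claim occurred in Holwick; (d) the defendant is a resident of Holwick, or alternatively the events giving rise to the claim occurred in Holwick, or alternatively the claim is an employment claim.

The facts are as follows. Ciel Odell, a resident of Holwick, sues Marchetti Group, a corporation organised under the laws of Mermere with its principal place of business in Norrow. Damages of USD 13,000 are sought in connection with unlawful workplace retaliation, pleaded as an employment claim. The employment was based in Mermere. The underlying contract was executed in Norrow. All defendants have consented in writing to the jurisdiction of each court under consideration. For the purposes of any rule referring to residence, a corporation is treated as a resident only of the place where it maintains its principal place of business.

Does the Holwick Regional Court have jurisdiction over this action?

The Holwick Regional Court:
  (a) Ciel Odell resides in Holwick, so this disjunct is met. But the carve-out bites: the amount in controversy is $13,000, which meets the $12,500 floor. Fails.
  (b) The plaintiff resides in Holwick, so this disjunct is met. Condition met.
  (c) Every defendant has filed written consent, which satisfies one of the alternatives. Met.
  (d) The claim is an employment claim, so this disjunct is met. Satisfied.
  → The court lacks jurisdiction.

No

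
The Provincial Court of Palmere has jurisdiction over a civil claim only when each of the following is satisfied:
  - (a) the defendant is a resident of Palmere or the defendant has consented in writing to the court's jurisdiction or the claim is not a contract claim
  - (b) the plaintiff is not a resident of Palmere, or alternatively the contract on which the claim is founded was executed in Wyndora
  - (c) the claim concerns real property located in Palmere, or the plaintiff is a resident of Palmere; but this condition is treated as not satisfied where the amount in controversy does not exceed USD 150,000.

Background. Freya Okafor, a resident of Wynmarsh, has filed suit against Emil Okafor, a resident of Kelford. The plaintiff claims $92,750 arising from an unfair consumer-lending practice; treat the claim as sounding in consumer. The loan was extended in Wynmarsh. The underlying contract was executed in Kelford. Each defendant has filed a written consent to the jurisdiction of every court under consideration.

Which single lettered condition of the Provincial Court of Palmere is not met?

The Provincial Court of Palmere:
  (a) Every defendant has filed written consent, so one alternative holds. Met.
  (b) The plaintiff resides in Wynmarsh, which is not Palmere — that alternative is enough. Met.
  (c) The claim does not concern real property; the plaintiff resides in Wynmarsh, not Palmere — none of the alternatives is met. Fails.
Only condition (c) fails.

(c)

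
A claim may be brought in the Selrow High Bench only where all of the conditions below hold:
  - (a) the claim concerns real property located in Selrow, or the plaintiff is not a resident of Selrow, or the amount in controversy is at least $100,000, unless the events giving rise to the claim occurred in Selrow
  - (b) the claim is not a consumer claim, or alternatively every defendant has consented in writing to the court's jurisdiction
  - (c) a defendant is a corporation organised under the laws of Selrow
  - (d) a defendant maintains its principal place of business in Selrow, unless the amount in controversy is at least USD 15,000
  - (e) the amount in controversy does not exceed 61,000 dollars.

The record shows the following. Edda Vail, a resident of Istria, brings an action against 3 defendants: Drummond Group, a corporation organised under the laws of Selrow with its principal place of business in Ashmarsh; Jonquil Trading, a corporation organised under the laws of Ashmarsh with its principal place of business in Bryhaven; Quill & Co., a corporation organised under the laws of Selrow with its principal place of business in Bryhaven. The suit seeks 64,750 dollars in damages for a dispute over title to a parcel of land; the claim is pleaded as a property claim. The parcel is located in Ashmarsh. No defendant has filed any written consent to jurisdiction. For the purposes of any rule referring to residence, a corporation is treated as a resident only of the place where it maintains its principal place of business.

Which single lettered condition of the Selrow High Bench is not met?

The Selrow High Bench:
  (a) The plaintiff resides in Istria, which is not Selrow, so this disjunct is met. Condition met.
  (b) The claim is a property claim, not a consumer claim, so this disjunct is met. Satisfied.
  (c) Drummond Group is organised under the laws of Selrow. Condition met.
  (d) The corporate defendant(s) have their principal place of business in Ashmarsh, Bryhaven, not Selrow. However, the amount in controversy is USD 64,750, which meets the USD 15,000 floor, so the 'unless' proviso supplies this condition. Condition met.
  (e) The amount in controversy is 64,750 dollars, above the $61,000 ceiling. Not satisfied.
Only condition (e) fails.

(e)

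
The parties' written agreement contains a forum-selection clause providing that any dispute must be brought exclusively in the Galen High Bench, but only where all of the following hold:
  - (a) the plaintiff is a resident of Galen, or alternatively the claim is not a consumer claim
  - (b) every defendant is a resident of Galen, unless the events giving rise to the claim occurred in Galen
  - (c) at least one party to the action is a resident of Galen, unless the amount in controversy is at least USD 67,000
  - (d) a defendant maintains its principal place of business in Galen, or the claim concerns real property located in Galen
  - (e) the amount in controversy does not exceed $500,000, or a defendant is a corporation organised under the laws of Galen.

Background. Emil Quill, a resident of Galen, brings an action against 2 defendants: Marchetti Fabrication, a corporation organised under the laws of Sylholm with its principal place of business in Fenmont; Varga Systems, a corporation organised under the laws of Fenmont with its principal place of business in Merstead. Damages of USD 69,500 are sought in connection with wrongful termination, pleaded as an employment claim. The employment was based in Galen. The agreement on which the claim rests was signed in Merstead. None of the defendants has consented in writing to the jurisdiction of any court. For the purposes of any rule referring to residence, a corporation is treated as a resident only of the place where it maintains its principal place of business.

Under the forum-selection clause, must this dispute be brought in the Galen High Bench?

No

The Galen High Bench:
  (a) The plaintiff resides in Galen, so this disjunct is met. Condition met.
  (b) The defendants reside as follows — Marchetti Fabrication in Fenmont, Varga Systems in Merstead — not all in Galen. However, the operative events occurred in Galen, so the 'unless' proviso supplies this condition. Met.
  (c) Emil Quill resides in Galen. Condition met.
  (d) The corporate defendant(s) have their principal place of business in Fenmont, Merstead, not Galen; the claim does not concern real property — every alternative fails. Not met.
  (e) The amount in controversy is USD 69,500, within the USD 500,000 ceiling — that alternative is enough. Met.
  → Forum clause is not triggered.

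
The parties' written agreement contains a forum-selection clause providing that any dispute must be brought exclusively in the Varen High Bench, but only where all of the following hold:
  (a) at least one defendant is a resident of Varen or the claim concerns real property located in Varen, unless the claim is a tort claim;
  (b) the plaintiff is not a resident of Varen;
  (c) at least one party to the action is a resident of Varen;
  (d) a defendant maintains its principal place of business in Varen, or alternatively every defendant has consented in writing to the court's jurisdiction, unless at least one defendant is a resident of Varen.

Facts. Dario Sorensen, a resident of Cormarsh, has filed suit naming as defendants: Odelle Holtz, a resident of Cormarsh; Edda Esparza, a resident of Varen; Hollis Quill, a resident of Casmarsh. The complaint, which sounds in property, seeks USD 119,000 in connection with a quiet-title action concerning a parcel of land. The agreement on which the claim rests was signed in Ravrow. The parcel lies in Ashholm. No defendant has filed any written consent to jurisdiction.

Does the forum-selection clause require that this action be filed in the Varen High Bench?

The Varen High Bench:
  (a) Edda Esparza resides in Varen, so this disjunct is met. Satisfied.
  (b) The plaintiff resides in Cormarsh, which is not Varen. Met.
  (c) Edda Esparza resides in Varen. Met.
  (d) No defendant is a corporation; no such written consent has been filed — every alternative fails. However, Edda Esparza resides in Varen, so the 'unless' proviso supplies this condition. Satisfied.
  → Forum clause is triggered.

Yes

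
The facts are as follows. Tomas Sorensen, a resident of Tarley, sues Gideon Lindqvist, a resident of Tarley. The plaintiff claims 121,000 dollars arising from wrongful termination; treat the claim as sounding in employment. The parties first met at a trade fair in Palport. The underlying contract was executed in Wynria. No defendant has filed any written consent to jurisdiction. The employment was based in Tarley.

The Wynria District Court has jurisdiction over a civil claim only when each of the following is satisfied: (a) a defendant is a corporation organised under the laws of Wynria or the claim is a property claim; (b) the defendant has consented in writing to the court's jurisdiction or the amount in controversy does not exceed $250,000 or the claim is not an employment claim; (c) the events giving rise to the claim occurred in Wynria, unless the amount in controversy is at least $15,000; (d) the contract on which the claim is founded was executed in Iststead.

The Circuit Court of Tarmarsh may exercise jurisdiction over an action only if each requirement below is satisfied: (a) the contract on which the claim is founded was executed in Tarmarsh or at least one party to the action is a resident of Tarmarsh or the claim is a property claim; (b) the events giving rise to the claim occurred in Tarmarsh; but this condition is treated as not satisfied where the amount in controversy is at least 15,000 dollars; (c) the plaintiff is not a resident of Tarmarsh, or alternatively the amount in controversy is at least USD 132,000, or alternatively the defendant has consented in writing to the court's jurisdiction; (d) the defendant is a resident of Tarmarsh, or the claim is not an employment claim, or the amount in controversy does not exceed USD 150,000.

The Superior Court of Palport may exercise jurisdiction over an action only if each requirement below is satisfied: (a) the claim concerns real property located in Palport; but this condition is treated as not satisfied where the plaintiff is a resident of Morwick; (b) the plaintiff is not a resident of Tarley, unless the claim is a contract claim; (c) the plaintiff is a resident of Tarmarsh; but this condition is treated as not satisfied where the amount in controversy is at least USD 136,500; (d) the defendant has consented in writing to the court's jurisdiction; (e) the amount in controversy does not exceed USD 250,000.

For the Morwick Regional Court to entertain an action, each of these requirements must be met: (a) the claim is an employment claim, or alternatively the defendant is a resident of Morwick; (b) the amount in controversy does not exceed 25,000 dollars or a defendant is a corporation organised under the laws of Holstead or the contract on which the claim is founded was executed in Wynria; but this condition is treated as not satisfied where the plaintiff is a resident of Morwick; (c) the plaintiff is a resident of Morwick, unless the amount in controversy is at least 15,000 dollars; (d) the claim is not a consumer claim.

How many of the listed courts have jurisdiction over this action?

1

The Wynria District Court:
  (a) No defendant is a corporation; the claim is an employment claim, not a property claim — no alternative holds. Not satisfied.
  (b) The amount in controversy is USD 121,000, within the 250,000 dollars ceiling — that alternative is enough. Satisfied.
  (c) The operative events occurred in Tarley, not Wynria. However, the amount in controversy is USD 121,000, which meets the USD 15,000 floor, so the 'unless' proviso supplies this condition. Met.
  (d) The contract was executed in Wynria, not Iststead. Not met.
  → At least one condition fails; no jurisdiction.
The Circuit Court of Tarmarsh:
  (a) The contract was executed in Wynria, not Tarmarsh; no party resides in Tarmarsh; the claim is an employment claim, not a property claim — none of the alternatives is met. Condition not met.
  (b) The operative events occurred in Tarley, not Tarmarsh. Not met.
  (c) The plaintiff resides in Tarley, which is not Tarmarsh, which satisfies one of the alternatives. Condition met.
  (d) The amount in controversy is USD 121,000, within the 150,000 dollars ceiling, so one alternative holds. Met.
  → At least one condition fails; no jurisdiction.
The Superior Court of Palport:
  (a) The claim does not concern real property. Not met.
  (b) The plaintiff resides in Tarley. Nor does the 'unless' clause help: the claim is an employment claim, not a contract claim. Condition not met.
  (c) The plaintiff resides in Tarley, not Tarmarsh. Not satisfied.
  (d) No such written consent has been filed. Not met.
  (e) The amount in controversy is USD 121,000, within the USD 250,000 ceiling. Condition met.
  → At least one condition fails; no jurisdiction.
The Morwick Regional Court:
  (a) The claim is an employment claim, which satisfies one of the alternatives. Condition met.
  (b) The contract was executed in Wynria, so one alternative holds. The exception is not triggered, since the plaintiff resides in Tarley, not Morwick. Met.
  (c) The plaintiff resides in Tarley, not Morwick. But the amount in controversy is USD 121,000, which meets the USD 15,000 floor, and the 'unless' clause therefore excuses the requirement. Met.
  (d) The claim is an employment claim, not a consumer claim. Satisfied.
  → Every requirement is satisfied — jurisdiction.
Courts with jurisdiction: the Morwick Regional Court — 1 in total.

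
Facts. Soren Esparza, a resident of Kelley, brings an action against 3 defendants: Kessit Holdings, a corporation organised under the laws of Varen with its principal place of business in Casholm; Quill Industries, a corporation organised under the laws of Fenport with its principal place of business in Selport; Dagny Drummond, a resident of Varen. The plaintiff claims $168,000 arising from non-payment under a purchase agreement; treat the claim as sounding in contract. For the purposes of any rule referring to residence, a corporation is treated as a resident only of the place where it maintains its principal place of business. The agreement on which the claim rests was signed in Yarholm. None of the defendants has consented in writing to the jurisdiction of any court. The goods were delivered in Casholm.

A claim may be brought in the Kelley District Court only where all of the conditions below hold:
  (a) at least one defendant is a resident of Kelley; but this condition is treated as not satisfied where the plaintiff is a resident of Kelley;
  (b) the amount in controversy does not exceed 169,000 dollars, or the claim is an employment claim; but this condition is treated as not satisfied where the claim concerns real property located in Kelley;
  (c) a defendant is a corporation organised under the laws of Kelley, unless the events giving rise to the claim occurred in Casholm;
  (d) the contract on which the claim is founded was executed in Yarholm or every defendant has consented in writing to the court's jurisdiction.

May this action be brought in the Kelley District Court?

The Kelley District Court:
  (a) No defendant resides in Kelley (they reside in Casholm, Selport, Varen). Not met.
  (b) The amount in controversy is USD 168,000, within the USD 169,000 ceiling, so this disjunct is met. The carve-out does not apply: the claim does not concern real property. Condition met.
  (c) The corporate defendant(s) are organised in Fenport, Varen, not Kelley. However, the operative events occurred in Casholm, so the 'unless' proviso supplies this condition. Satisfied.
  (d) The contract was executed in Yarholm, so one alternative holds. Condition met.
  → The court lacks jurisdiction.

No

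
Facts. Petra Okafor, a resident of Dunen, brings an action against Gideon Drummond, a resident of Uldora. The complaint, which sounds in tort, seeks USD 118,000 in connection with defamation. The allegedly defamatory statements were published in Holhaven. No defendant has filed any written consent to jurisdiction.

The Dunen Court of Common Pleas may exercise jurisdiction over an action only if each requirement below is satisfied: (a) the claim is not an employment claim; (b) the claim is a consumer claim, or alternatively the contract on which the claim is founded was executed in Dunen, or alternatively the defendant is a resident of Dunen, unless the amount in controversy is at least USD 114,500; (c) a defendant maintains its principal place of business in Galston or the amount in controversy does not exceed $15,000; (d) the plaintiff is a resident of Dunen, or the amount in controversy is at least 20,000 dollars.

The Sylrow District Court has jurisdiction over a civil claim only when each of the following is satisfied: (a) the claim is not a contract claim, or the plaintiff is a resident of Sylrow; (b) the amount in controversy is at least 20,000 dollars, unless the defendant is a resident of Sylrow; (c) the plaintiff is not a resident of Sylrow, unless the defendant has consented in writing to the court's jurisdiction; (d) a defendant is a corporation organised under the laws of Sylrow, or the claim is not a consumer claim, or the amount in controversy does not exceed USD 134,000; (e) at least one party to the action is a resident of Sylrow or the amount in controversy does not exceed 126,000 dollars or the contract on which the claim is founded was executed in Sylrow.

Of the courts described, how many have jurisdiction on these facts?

1

The Dunen Court of Common Pleas:
  (a) The claim is a tort claim, not an employment claim. Met.
  (b) The claim is a tort claim, not a consumer claim; no contract (and hence no place of execution) is alleged; the defendant resides in Uldora, not Dunen — none of the alternatives is met. However, the amount in controversy is USD 118,000, which meets the USD 114,500 floor, so the 'unless' proviso supplies this condition. Met.
  (c) No defendant is a corporation; the amount in controversy is $118,000, above the $15,000 ceiling — none of the alternatives is met. Not satisfied.
  (d) The plaintiff resides in Dunen, so one alternative holds. Satisfied.
  → No jurisdiction.
The Sylrow District Court:
  (a) The claim is a tort claim, not a contract claim, so this disjunct is met. Met.
  (b) The amount in controversy is USD 118,000, which meets the USD 20,000 floor. Met.
  (c) The plaintiff resides in Dunen, which is not Sylrow. Condition met.
  (d) The claim is a tort claim, not a consumer claim — that alternative is enough. Met.
  (e) The amount in controversy is $118,000, within the 126,000 dollars ceiling, so one alternative holds. Met.
  → Every requirement is satisfied — jurisdiction.
Courts with jurisdiction: the Sylrow District Court — 1 in total.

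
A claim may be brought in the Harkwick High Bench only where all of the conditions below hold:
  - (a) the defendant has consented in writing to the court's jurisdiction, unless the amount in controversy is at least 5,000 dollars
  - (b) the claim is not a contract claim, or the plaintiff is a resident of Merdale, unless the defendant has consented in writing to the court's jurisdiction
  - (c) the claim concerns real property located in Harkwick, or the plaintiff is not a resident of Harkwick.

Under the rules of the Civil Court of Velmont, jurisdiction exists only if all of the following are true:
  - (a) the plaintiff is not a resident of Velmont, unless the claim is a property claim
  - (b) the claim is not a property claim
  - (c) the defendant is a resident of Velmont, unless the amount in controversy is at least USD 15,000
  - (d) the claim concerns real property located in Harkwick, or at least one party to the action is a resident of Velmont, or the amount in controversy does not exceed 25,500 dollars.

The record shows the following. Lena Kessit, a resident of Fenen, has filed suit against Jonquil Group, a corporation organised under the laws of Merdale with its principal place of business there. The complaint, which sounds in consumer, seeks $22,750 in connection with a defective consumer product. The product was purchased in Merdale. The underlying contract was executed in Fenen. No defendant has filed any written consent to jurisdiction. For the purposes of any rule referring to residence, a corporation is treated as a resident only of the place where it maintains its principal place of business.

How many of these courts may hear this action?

2

The Harkwick High Bench:
  (a) No such written consent has been filed. However, the amount in controversy is $22,750, which meets the $5,000 floor, so the 'unless' proviso supplies this condition. Met.
  (b) The claim is a consumer claim, not a contract claim, which satisfies one of the alternatives. Met.
  (c) The plaintiff resides in Fenen, which is not Harkwick, so this disjunct is met. Satisfied.
  → Jurisdiction lies.
The Civil Court of Velmont:
  (a) The plaintiff resides in Fenen, which is not Velmont. Met.
  (b) The claim is a consumer claim, not a property claim. Satisfied.
  (c) The defendant resides in Merdale, not Velmont. The proviso rescues it, though: the amount in controversy is USD 22,750, which meets the 15,000 dollars floor. Met.
  (d) The amount in controversy is 22,750 dollars, within the 25,500 dollars ceiling, which satisfies one of the alternatives. Condition met.
  → All conditions met; jurisdiction exists.
Courts with jurisdiction: the Harkwick High Bench, the Civil Court of Velmont — 2 in total.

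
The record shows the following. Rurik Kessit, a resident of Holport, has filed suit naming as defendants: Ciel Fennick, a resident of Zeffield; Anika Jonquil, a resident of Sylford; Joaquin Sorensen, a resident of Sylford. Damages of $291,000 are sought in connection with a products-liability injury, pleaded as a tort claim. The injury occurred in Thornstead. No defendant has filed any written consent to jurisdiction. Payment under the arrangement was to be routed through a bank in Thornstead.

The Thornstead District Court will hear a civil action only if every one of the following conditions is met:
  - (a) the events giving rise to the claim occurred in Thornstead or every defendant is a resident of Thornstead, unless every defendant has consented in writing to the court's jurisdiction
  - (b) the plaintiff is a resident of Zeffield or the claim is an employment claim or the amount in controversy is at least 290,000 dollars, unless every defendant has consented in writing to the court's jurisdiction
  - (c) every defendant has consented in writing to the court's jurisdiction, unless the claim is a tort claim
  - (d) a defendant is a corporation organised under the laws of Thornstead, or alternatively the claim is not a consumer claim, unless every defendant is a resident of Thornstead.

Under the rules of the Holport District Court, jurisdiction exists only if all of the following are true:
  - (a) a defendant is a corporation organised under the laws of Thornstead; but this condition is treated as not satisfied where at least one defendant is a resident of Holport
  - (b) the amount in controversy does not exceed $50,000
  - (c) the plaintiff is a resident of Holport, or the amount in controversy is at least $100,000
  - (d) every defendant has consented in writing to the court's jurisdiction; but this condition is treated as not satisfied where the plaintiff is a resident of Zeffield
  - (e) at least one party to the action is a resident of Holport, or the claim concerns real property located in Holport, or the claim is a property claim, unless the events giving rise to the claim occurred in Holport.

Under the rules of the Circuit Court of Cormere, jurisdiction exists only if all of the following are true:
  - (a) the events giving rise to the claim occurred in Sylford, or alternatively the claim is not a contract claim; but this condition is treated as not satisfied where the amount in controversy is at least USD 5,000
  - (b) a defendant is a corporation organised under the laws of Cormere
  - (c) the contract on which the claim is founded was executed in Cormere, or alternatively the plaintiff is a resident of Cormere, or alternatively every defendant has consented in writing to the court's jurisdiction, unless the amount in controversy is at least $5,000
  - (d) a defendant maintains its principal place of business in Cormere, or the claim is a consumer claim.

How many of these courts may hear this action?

1

The Thornstead District Court:
  (a) The operative events occurred in Thornstead, so one alternative holds. Condition met.
  (b) The amount in controversy is $291,000, which meets the $290,000 floor — that alternative is enough. Satisfied.
  (c) No such written consent has been filed. The proviso rescues it, though: the claim is a tort claim. Met.
  (d) The claim is a tort claim, not a consumer claim — that alternative is enough. Satisfied.
  → Every requirement is satisfied — jurisdiction.
The Holport District Court:
  (a) No defendant is a corporation. Not satisfied.
  (b) The amount in controversy is USD 291,000, above the $50,000 ceiling. Condition not met.
  (c) The plaintiff resides in Holport, so this disjunct is met. Satisfied.
  (d) No such written consent has been filed. Not met.
  (e) Rurik Kessit resides in Holport, so one alternative holds. Met.
  → The court lacks jurisdiction.
The Circuit Court of Cormere:
  (a) The claim is a tort claim, not a contract claim, which satisfies one of the alternatives. But the carve-out bites: the amount in controversy is 291,000 dollars, which meets the $5,000 floor. Not satisfied.
  (b) No defendant is a corporation. Not met.
  (c) No contract (and hence no place of execution) is alleged; the plaintiff resides in Holport, not Cormere; no such written consent has been filed — none of the alternatives is met. But the amount in controversy is $291,000, which meets the $5,000 floor, and the 'unless' clause therefore excuses the requirement. Met.
  (d) No defendant is a corporation; the claim is a tort claim, not a consumer claim — none of the alternatives is met. Not met.
  → Not every requirement is met — no jurisdiction.
Courts with jurisdiction: the Thornstead District Court — 1 in total.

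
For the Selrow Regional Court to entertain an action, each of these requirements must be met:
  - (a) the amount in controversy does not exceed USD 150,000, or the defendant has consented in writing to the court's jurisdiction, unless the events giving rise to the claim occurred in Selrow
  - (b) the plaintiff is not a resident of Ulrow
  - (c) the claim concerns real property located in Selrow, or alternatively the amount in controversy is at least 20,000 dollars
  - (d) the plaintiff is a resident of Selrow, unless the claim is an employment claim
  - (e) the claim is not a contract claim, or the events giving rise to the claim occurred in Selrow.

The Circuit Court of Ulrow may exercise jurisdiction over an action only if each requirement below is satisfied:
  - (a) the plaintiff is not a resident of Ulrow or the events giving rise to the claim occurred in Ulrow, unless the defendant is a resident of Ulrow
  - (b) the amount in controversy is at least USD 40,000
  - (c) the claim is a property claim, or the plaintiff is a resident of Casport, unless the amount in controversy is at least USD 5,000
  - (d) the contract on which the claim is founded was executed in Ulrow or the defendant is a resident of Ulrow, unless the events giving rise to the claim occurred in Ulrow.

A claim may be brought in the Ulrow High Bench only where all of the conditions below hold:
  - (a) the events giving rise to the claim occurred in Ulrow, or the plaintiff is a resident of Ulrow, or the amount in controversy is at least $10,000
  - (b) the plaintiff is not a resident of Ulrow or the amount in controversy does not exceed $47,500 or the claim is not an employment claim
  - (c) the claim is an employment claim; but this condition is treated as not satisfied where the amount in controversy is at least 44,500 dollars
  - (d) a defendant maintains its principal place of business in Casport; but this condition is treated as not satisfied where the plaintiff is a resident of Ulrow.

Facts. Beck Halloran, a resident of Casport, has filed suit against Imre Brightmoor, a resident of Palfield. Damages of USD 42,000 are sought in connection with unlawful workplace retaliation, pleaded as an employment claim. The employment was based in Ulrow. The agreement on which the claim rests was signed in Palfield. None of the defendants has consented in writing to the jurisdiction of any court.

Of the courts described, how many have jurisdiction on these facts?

2

The Selrow Regional Court:
  (a) The amount in controversy is $42,000, within the $150,000 ceiling — that alternative is enough. Condition met.
  (b) The plaintiff resides in Casport, which is not Ulrow. Satisfied.
  (c) The amount in controversy is $42,000, which meets the 20,000 dollars floor — that alternative is enough. Satisfied.
  (d) The plaintiff resides in Casport, not Selrow. However, the claim is an employment claim, so the 'unless' proviso supplies this condition. Met.
  (e) The claim is an employment claim, not a contract claim, so this disjunct is met. Satisfied.
  → All conditions met; jurisdiction exists.
The Circuit Court of Ulrow:
  (a) The plaintiff resides in Casport, which is not Ulrow, so this disjunct is met. Condition met.
  (b) The amount in controversy is 42,000 dollars, which meets the 40,000 dollars floor. Met.
  (c) The plaintiff resides in Casport — that alternative is enough. Satisfied.
  (d) The contract was executed in Palfield, not Ulrow; the defendant resides in Palfield, not Ulrow — none of the alternatives is met. The proviso rescues it, though: the operative events occurred in Ulrow. Satisfied.
  → All conditions met; jurisdiction exists.
The Ulrow High Bench:
  (a) The operative events occurred in Ulrow, so this disjunct is met. Satisfied.
  (b) The plaintiff resides in Casport, which is not Ulrow, so one alternative holds. Satisfied.
  (c) The claim is an employment claim. The exception is not triggered, since the amount in controversy is $42,000, below the USD 44,500 floor. Met.
  (d) No defendant is a corporation. Not met.
  → At least one condition fails; no jurisdiction.
Courts with jurisdiction: the Selrow Regional Court, the Circuit Court of Ulrow — 2 in total.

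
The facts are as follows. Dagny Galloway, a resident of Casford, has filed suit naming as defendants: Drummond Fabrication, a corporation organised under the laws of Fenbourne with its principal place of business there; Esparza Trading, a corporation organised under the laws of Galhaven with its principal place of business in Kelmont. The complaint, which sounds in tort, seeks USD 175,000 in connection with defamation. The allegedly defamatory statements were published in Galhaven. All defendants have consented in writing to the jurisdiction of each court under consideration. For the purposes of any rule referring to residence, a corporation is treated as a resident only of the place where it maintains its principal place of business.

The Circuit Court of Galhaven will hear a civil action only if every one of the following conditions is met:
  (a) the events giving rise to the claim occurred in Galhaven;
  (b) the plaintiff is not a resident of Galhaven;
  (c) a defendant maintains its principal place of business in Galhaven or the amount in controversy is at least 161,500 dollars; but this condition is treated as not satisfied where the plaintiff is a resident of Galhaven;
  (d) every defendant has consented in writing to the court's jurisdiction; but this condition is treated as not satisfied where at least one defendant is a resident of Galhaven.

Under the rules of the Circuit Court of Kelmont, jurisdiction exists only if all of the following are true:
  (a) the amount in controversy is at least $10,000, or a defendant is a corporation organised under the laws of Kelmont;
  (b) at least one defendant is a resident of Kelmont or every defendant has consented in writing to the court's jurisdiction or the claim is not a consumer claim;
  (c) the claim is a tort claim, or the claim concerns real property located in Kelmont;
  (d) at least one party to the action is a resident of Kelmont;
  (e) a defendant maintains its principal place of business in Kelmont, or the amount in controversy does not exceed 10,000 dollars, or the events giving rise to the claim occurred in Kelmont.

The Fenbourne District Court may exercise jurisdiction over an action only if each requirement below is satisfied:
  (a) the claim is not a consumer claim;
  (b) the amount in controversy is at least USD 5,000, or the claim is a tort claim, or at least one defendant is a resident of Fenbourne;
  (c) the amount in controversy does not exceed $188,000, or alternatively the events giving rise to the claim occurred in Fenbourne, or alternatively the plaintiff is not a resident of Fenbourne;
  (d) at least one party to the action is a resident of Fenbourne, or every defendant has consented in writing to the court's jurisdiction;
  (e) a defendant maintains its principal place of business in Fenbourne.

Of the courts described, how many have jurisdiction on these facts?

3

The Circuit Court of Galhaven:
  (a) The operative events occurred in Galhaven. Met.
  (b) The plaintiff resides in Casford, which is not Galhaven. Condition met.
  (c) The amount in controversy is USD 175,000, which meets the $161,500 floor — that alternative is enough. The carve-out does not apply: the plaintiff resides in Casford, not Galhaven. Satisfied.
  (d) Every defendant has filed written consent. The exception is not triggered, since no defendant resides in Galhaven (they reside in Fenbourne, Kelmont). Satisfied.
  → Every requirement is satisfied — jurisdiction.
The Circuit Court of Kelmont:
  (a) The amount in controversy is 175,000 dollars, which meets the $10,000 floor, so this disjunct is met. Satisfied.
  (b) Esparza Trading resides in Kelmont, so one alternative holds. Satisfied.
  (c) The claim is a tort claim — that alternative is enough. Satisfied.
  (d) Esparza Trading resides in Kelmont. Condition met.
  (e) Esparza Trading has its principal place of business in Kelmont, so this disjunct is met. Condition met.
  → Jurisdiction lies.
The Fenbourne District Court:
  (a) The claim is a tort claim, not a consumer claim. Met.
  (b) The amount in controversy is 175,000 dollars, which meets the $5,000 floor, so one alternative holds. Condition met.
  (c) The amount in controversy is 175,000 dollars, within the USD 188,000 ceiling, so this disjunct is met. Condition met.
  (d) Drummond Fabrication resides in Fenbourne — that alternative is enough. Satisfied.
  (e) Drummond Fabrication has its principal place of business in Fenbourne. Condition met.
  → The court has jurisdiction.
Courts with jurisdiction: the Circuit Court of Galhaven, the Circuit Court of Kelmont, the Fenbourne District Court — 3 in total.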